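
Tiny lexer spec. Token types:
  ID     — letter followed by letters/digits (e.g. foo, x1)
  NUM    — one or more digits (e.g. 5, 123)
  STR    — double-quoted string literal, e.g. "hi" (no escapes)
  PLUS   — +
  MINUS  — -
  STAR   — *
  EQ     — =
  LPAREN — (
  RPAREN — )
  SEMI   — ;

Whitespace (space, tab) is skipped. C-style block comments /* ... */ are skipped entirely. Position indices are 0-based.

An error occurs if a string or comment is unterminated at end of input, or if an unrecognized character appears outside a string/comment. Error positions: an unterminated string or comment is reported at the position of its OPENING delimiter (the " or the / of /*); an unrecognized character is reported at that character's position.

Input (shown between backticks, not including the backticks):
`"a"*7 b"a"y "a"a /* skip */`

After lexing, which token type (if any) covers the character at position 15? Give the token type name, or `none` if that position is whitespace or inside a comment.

Answer: ID

Derivation:
pos=0: enter STRING mode
pos=0: emit STR "a" (now at pos=3)
pos=3: emit STAR '*'
pos=4: emit NUM '7' (now at pos=5)
pos=6: emit ID 'b' (now at pos=7)
pos=7: enter STRING mode
pos=7: emit STR "a" (now at pos=10)
pos=10: emit ID 'y' (now at pos=11)
pos=12: enter STRING mode
pos=12: emit STR "a" (now at pos=15)
pos=15: emit ID 'a' (now at pos=16)
pos=17: enter COMMENT mode (saw '/*')
exit COMMENT mode (now at pos=27)
DONE. 8 tokens: [STR, STAR, NUM, ID, STR, ID, STR, ID]
Position 15: char is 'a' -> ID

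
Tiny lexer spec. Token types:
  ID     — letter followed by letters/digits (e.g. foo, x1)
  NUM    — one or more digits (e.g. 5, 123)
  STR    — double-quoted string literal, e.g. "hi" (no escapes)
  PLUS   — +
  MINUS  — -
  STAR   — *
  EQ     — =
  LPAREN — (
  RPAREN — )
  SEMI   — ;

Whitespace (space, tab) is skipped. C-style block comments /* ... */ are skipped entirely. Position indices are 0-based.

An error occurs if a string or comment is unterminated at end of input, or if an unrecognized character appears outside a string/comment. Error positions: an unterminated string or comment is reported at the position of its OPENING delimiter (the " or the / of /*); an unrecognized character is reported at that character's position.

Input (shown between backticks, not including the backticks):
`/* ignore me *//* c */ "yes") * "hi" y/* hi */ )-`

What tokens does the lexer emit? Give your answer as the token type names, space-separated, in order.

pos=0: enter COMMENT mode (saw '/*')
exit COMMENT mode (now at pos=15)
pos=15: enter COMMENT mode (saw '/*')
exit COMMENT mode (now at pos=22)
pos=23: enter STRING mode
pos=23: emit STR "yes" (now at pos=28)
pos=28: emit RPAREN ')'
pos=30: emit STAR '*'
pos=32: enter STRING mode
pos=32: emit STR "hi" (now at pos=36)
pos=37: emit ID 'y' (now at pos=38)
pos=38: enter COMMENT mode (saw '/*')
exit COMMENT mode (now at pos=46)
pos=47: emit RPAREN ')'
pos=48: emit MINUS '-'
DONE. 7 tokens: [STR, RPAREN, STAR, STR, ID, RPAREN, MINUS]

Answer: STR RPAREN STAR STR ID RPAREN MINUS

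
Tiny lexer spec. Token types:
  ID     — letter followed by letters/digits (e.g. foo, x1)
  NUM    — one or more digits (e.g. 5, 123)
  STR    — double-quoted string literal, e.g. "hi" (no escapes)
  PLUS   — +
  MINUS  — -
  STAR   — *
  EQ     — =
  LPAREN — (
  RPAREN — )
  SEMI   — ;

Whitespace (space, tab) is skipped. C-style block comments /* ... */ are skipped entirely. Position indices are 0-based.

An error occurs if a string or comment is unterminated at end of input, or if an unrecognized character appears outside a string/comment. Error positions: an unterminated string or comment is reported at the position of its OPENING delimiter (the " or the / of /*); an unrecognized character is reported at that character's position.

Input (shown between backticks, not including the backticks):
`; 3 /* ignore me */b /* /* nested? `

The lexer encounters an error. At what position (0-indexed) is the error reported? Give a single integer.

Answer: 21

Derivation:
pos=0: emit SEMI ';'
pos=2: emit NUM '3' (now at pos=3)
pos=4: enter COMMENT mode (saw '/*')
exit COMMENT mode (now at pos=19)
pos=19: emit ID 'b' (now at pos=20)
pos=21: enter COMMENT mode (saw '/*')
pos=21: ERROR — unterminated comment (reached EOF)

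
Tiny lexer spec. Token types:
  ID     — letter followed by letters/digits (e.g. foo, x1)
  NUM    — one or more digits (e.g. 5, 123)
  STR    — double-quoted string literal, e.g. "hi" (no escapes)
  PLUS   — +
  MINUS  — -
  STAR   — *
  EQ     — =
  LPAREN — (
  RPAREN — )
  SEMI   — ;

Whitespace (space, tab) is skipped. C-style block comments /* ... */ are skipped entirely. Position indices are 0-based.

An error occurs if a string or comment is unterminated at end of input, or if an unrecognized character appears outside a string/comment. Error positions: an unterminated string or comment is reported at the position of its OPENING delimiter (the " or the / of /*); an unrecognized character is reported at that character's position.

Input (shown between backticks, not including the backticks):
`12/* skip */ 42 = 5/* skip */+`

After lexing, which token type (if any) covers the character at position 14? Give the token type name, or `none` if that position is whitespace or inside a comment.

pos=0: emit NUM '12' (now at pos=2)
pos=2: enter COMMENT mode (saw '/*')
exit COMMENT mode (now at pos=12)
pos=13: emit NUM '42' (now at pos=15)
pos=16: emit EQ '='
pos=18: emit NUM '5' (now at pos=19)
pos=19: enter COMMENT mode (saw '/*')
exit COMMENT mode (now at pos=29)
pos=29: emit PLUS '+'
DONE. 5 tokens: [NUM, NUM, EQ, NUM, PLUS]
Position 14: char is '2' -> NUM

Answer: NUM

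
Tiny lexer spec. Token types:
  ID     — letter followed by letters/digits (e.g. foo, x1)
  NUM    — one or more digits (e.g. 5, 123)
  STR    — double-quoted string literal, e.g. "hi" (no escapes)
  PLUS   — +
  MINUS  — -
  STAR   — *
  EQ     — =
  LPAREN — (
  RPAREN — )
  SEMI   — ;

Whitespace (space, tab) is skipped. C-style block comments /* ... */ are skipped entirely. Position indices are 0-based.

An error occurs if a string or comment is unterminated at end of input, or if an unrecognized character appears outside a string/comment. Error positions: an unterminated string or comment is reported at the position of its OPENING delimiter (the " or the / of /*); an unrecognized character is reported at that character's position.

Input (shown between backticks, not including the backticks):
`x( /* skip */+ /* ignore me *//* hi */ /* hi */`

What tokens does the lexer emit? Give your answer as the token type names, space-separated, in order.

pos=0: emit ID 'x' (now at pos=1)
pos=1: emit LPAREN '('
pos=3: enter COMMENT mode (saw '/*')
exit COMMENT mode (now at pos=13)
pos=13: emit PLUS '+'
pos=15: enter COMMENT mode (saw '/*')
exit COMMENT mode (now at pos=30)
pos=30: enter COMMENT mode (saw '/*')
exit COMMENT mode (now at pos=38)
pos=39: enter COMMENT mode (saw '/*')
exit COMMENT mode (now at pos=47)
DONE. 3 tokens: [ID, LPAREN, PLUS]

Answer: ID LPAREN PLUS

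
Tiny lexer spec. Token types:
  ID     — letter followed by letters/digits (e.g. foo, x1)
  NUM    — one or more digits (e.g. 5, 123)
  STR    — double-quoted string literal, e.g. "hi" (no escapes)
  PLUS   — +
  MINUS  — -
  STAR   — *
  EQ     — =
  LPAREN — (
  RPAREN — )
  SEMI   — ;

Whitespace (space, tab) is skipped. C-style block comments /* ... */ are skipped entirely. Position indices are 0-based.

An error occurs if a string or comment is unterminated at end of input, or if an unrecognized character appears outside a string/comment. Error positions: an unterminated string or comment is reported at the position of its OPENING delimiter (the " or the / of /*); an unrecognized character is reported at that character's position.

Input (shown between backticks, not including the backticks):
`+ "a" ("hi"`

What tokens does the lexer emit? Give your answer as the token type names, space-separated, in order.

Answer: PLUS STR LPAREN STR

Derivation:
pos=0: emit PLUS '+'
pos=2: enter STRING mode
pos=2: emit STR "a" (now at pos=5)
pos=6: emit LPAREN '('
pos=7: enter STRING mode
pos=7: emit STR "hi" (now at pos=11)
DONE. 4 tokens: [PLUS, STR, LPAREN, STR]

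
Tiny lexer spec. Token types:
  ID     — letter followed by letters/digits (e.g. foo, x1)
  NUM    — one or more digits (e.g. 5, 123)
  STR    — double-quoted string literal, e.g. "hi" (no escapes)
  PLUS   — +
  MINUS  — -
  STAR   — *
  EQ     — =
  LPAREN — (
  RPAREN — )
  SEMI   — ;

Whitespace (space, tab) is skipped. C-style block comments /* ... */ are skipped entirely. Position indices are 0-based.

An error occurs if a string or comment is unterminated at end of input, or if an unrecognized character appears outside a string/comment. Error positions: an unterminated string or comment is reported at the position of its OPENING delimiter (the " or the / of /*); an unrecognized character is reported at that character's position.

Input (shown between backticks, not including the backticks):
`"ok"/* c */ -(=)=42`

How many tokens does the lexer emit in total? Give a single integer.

Answer: 7

Derivation:
pos=0: enter STRING mode
pos=0: emit STR "ok" (now at pos=4)
pos=4: enter COMMENT mode (saw '/*')
exit COMMENT mode (now at pos=11)
pos=12: emit MINUS '-'
pos=13: emit LPAREN '('
pos=14: emit EQ '='
pos=15: emit RPAREN ')'
pos=16: emit EQ '='
pos=17: emit NUM '42' (now at pos=19)
DONE. 7 tokens: [STR, MINUS, LPAREN, EQ, RPAREN, EQ, NUM]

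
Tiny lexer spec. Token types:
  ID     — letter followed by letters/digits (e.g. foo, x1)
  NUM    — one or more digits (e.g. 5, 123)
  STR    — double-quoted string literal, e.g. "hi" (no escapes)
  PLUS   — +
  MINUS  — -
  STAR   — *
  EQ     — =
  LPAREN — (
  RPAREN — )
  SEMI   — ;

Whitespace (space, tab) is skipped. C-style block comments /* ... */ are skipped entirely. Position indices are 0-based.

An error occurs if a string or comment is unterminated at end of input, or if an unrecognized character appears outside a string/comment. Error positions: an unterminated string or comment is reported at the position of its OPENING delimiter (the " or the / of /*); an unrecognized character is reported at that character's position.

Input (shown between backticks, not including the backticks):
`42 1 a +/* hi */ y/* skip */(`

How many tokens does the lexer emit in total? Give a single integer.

pos=0: emit NUM '42' (now at pos=2)
pos=3: emit NUM '1' (now at pos=4)
pos=5: emit ID 'a' (now at pos=6)
pos=7: emit PLUS '+'
pos=8: enter COMMENT mode (saw '/*')
exit COMMENT mode (now at pos=16)
pos=17: emit ID 'y' (now at pos=18)
pos=18: enter COMMENT mode (saw '/*')
exit COMMENT mode (now at pos=28)
pos=28: emit LPAREN '('
DONE. 6 tokens: [NUM, NUM, ID, PLUS, ID, LPAREN]

Answer: 6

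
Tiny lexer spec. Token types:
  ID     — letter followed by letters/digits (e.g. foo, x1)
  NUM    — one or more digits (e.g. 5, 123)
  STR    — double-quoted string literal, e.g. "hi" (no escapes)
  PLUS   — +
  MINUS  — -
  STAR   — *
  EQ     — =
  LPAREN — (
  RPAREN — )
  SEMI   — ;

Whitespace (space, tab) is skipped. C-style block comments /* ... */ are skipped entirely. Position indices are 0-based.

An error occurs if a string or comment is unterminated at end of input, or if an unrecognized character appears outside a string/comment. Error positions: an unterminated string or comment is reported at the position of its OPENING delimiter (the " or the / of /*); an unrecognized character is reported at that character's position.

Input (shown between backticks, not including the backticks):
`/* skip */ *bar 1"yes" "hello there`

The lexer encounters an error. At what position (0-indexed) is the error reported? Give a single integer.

pos=0: enter COMMENT mode (saw '/*')
exit COMMENT mode (now at pos=10)
pos=11: emit STAR '*'
pos=12: emit ID 'bar' (now at pos=15)
pos=16: emit NUM '1' (now at pos=17)
pos=17: enter STRING mode
pos=17: emit STR "yes" (now at pos=22)
pos=23: enter STRING mode
pos=23: ERROR — unterminated string

Answer: 23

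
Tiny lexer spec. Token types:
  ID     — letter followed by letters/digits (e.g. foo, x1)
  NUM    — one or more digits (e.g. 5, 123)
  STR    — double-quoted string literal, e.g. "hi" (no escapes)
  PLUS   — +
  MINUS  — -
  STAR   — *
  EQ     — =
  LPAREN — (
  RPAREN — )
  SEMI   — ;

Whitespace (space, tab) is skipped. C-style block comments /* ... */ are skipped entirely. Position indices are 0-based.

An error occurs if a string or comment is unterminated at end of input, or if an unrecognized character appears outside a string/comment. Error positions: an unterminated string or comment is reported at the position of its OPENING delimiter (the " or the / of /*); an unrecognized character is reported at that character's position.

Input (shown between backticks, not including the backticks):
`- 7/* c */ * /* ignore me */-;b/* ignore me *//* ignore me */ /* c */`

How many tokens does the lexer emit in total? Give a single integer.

Answer: 6

Derivation:
pos=0: emit MINUS '-'
pos=2: emit NUM '7' (now at pos=3)
pos=3: enter COMMENT mode (saw '/*')
exit COMMENT mode (now at pos=10)
pos=11: emit STAR '*'
pos=13: enter COMMENT mode (saw '/*')
exit COMMENT mode (now at pos=28)
pos=28: emit MINUS '-'
pos=29: emit SEMI ';'
pos=30: emit ID 'b' (now at pos=31)
pos=31: enter COMMENT mode (saw '/*')
exit COMMENT mode (now at pos=46)
pos=46: enter COMMENT mode (saw '/*')
exit COMMENT mode (now at pos=61)
pos=62: enter COMMENT mode (saw '/*')
exit COMMENT mode (now at pos=69)
DONE. 6 tokens: [MINUS, NUM, STAR, MINUS, SEMI, ID]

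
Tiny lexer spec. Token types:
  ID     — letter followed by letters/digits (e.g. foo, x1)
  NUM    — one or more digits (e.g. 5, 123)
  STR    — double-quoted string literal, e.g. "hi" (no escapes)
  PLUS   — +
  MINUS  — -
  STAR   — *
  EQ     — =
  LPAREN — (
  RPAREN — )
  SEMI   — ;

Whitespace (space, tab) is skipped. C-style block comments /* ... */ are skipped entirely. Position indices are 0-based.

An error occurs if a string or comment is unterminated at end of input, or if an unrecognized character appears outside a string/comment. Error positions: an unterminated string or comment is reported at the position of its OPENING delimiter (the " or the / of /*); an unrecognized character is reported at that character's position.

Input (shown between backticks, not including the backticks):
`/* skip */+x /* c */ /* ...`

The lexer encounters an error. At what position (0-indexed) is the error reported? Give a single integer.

pos=0: enter COMMENT mode (saw '/*')
exit COMMENT mode (now at pos=10)
pos=10: emit PLUS '+'
pos=11: emit ID 'x' (now at pos=12)
pos=13: enter COMMENT mode (saw '/*')
exit COMMENT mode (now at pos=20)
pos=21: enter COMMENT mode (saw '/*')
pos=21: ERROR — unterminated comment (reached EOF)

Answer: 21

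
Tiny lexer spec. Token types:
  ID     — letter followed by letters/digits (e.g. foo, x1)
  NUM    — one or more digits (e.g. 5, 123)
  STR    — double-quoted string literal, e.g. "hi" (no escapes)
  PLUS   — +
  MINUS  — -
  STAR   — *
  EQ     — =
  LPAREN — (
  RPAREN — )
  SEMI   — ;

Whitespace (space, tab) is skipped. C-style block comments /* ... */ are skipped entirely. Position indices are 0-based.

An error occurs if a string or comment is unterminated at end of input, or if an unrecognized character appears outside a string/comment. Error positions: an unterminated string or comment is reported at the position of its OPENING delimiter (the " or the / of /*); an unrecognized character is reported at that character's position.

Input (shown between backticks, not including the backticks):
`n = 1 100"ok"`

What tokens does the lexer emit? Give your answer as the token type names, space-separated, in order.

Answer: ID EQ NUM NUM STR

Derivation:
pos=0: emit ID 'n' (now at pos=1)
pos=2: emit EQ '='
pos=4: emit NUM '1' (now at pos=5)
pos=6: emit NUM '100' (now at pos=9)
pos=9: enter STRING mode
pos=9: emit STR "ok" (now at pos=13)
DONE. 5 tokens: [ID, EQ, NUM, NUM, STR]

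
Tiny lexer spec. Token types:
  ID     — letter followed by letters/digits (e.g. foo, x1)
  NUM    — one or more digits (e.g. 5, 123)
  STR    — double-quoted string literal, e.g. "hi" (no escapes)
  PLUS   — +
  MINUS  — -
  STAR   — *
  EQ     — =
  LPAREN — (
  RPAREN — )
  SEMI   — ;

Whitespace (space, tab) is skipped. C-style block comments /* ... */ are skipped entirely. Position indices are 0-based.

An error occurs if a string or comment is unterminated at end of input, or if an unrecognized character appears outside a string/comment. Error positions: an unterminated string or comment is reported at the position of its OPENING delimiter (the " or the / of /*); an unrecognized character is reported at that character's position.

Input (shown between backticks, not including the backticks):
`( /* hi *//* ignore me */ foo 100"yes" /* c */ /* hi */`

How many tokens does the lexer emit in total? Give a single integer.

pos=0: emit LPAREN '('
pos=2: enter COMMENT mode (saw '/*')
exit COMMENT mode (now at pos=10)
pos=10: enter COMMENT mode (saw '/*')
exit COMMENT mode (now at pos=25)
pos=26: emit ID 'foo' (now at pos=29)
pos=30: emit NUM '100' (now at pos=33)
pos=33: enter STRING mode
pos=33: emit STR "yes" (now at pos=38)
pos=39: enter COMMENT mode (saw '/*')
exit COMMENT mode (now at pos=46)
pos=47: enter COMMENT mode (saw '/*')
exit COMMENT mode (now at pos=55)
DONE. 4 tokens: [LPAREN, ID, NUM, STR]

Answer: 4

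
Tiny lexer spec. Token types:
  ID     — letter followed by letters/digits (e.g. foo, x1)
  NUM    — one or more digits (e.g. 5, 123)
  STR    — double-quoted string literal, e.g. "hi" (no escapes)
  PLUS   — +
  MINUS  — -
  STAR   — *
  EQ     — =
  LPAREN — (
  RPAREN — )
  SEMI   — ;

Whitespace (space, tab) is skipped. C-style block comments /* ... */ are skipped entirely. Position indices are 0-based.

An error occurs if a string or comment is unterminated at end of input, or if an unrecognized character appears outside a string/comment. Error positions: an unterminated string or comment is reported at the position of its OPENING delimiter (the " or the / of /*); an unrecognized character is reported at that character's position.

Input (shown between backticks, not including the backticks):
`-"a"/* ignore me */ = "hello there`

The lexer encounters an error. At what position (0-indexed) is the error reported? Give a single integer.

pos=0: emit MINUS '-'
pos=1: enter STRING mode
pos=1: emit STR "a" (now at pos=4)
pos=4: enter COMMENT mode (saw '/*')
exit COMMENT mode (now at pos=19)
pos=20: emit EQ '='
pos=22: enter STRING mode
pos=22: ERROR — unterminated string

Answer: 22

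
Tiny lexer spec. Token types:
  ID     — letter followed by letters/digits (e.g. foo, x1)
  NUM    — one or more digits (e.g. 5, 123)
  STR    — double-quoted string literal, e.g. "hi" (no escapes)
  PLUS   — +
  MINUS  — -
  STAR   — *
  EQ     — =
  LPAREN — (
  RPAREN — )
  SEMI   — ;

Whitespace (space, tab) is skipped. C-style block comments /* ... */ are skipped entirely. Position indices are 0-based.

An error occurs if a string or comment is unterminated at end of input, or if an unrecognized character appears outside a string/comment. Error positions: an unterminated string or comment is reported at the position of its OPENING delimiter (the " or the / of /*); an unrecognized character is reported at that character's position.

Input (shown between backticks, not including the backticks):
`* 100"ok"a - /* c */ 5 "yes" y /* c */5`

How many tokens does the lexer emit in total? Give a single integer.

Answer: 9

Derivation:
pos=0: emit STAR '*'
pos=2: emit NUM '100' (now at pos=5)
pos=5: enter STRING mode
pos=5: emit STR "ok" (now at pos=9)
pos=9: emit ID 'a' (now at pos=10)
pos=11: emit MINUS '-'
pos=13: enter COMMENT mode (saw '/*')
exit COMMENT mode (now at pos=20)
pos=21: emit NUM '5' (now at pos=22)
pos=23: enter STRING mode
pos=23: emit STR "yes" (now at pos=28)
pos=29: emit ID 'y' (now at pos=30)
pos=31: enter COMMENT mode (saw '/*')
exit COMMENT mode (now at pos=38)
pos=38: emit NUM '5' (now at pos=39)
DONE. 9 tokens: [STAR, NUM, STR, ID, MINUS, NUM, STR, ID, NUM]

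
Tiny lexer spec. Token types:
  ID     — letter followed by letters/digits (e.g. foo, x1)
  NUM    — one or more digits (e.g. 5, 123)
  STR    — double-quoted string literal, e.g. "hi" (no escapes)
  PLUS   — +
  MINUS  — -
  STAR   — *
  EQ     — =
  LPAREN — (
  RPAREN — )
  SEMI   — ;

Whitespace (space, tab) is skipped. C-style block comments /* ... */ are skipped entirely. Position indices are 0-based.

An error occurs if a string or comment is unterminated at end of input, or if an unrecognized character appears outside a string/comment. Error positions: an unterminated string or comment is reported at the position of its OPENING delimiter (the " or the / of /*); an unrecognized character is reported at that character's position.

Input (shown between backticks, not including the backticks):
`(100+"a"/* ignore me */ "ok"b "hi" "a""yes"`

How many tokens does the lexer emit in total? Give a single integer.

pos=0: emit LPAREN '('
pos=1: emit NUM '100' (now at pos=4)
pos=4: emit PLUS '+'
pos=5: enter STRING mode
pos=5: emit STR "a" (now at pos=8)
pos=8: enter COMMENT mode (saw '/*')
exit COMMENT mode (now at pos=23)
pos=24: enter STRING mode
pos=24: emit STR "ok" (now at pos=28)
pos=28: emit ID 'b' (now at pos=29)
pos=30: enter STRING mode
pos=30: emit STR "hi" (now at pos=34)
pos=35: enter STRING mode
pos=35: emit STR "a" (now at pos=38)
pos=38: enter STRING mode
pos=38: emit STR "yes" (now at pos=43)
DONE. 9 tokens: [LPAREN, NUM, PLUS, STR, STR, ID, STR, STR, STR]

Answer: 9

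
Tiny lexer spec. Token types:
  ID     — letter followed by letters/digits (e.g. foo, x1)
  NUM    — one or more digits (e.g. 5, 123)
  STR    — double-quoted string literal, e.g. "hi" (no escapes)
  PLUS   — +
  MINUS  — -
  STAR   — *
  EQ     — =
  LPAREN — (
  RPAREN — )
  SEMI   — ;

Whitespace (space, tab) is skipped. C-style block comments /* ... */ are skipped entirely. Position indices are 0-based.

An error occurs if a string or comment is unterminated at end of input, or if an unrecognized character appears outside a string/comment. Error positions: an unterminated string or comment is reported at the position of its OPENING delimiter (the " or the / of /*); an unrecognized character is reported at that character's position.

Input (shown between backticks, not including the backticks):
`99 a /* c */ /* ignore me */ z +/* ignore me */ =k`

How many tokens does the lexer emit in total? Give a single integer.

Answer: 6

Derivation:
pos=0: emit NUM '99' (now at pos=2)
pos=3: emit ID 'a' (now at pos=4)
pos=5: enter COMMENT mode (saw '/*')
exit COMMENT mode (now at pos=12)
pos=13: enter COMMENT mode (saw '/*')
exit COMMENT mode (now at pos=28)
pos=29: emit ID 'z' (now at pos=30)
pos=31: emit PLUS '+'
pos=32: enter COMMENT mode (saw '/*')
exit COMMENT mode (now at pos=47)
pos=48: emit EQ '='
pos=49: emit ID 'k' (now at pos=50)
DONE. 6 tokens: [NUM, ID, ID, PLUS, EQ, ID]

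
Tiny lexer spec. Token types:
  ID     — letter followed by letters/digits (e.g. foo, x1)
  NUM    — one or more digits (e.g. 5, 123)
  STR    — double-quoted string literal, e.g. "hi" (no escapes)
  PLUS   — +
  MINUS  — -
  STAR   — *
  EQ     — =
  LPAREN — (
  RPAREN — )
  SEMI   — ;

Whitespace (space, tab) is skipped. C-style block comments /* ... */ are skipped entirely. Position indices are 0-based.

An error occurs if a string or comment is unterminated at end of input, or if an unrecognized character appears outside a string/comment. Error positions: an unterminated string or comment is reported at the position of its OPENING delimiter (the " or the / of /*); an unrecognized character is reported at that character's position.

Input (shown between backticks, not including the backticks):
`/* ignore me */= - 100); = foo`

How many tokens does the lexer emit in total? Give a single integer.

pos=0: enter COMMENT mode (saw '/*')
exit COMMENT mode (now at pos=15)
pos=15: emit EQ '='
pos=17: emit MINUS '-'
pos=19: emit NUM '100' (now at pos=22)
pos=22: emit RPAREN ')'
pos=23: emit SEMI ';'
pos=25: emit EQ '='
pos=27: emit ID 'foo' (now at pos=30)
DONE. 7 tokens: [EQ, MINUS, NUM, RPAREN, SEMI, EQ, ID]

Answer: 7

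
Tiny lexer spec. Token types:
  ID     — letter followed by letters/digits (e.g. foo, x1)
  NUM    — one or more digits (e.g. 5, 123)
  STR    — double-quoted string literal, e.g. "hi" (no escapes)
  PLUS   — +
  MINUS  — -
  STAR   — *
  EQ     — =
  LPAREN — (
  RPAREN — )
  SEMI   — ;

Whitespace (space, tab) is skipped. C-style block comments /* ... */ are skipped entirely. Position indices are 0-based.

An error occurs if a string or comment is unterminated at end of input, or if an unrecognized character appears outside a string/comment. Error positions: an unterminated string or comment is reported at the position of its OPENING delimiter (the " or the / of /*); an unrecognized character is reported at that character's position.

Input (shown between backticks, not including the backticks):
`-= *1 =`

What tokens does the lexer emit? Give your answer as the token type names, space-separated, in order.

pos=0: emit MINUS '-'
pos=1: emit EQ '='
pos=3: emit STAR '*'
pos=4: emit NUM '1' (now at pos=5)
pos=6: emit EQ '='
DONE. 5 tokens: [MINUS, EQ, STAR, NUM, EQ]

Answer: MINUS EQ STAR NUM EQ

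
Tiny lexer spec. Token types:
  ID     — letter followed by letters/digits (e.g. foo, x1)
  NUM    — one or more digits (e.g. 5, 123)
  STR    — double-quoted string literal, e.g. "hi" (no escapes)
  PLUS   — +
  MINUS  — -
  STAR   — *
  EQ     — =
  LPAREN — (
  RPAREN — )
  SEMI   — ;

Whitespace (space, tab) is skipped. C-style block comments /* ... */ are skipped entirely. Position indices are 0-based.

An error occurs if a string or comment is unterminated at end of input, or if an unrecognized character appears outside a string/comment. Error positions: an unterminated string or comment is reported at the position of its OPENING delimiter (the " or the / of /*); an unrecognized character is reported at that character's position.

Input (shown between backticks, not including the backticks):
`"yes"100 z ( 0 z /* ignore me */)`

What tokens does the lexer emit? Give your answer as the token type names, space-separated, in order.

pos=0: enter STRING mode
pos=0: emit STR "yes" (now at pos=5)
pos=5: emit NUM '100' (now at pos=8)
pos=9: emit ID 'z' (now at pos=10)
pos=11: emit LPAREN '('
pos=13: emit NUM '0' (now at pos=14)
pos=15: emit ID 'z' (now at pos=16)
pos=17: enter COMMENT mode (saw '/*')
exit COMMENT mode (now at pos=32)
pos=32: emit RPAREN ')'
DONE. 7 tokens: [STR, NUM, ID, LPAREN, NUM, ID, RPAREN]

Answer: STR NUM ID LPAREN NUM ID RPAREN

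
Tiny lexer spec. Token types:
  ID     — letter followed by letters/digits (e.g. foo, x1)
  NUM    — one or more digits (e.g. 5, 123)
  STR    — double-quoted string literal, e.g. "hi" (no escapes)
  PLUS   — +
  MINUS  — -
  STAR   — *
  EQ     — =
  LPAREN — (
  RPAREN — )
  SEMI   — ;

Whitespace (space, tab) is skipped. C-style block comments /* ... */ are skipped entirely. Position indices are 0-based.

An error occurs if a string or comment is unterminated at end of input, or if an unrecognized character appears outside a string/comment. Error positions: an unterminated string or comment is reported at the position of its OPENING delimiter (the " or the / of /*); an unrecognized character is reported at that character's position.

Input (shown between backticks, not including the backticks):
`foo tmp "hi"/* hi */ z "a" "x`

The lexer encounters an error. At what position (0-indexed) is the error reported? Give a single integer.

pos=0: emit ID 'foo' (now at pos=3)
pos=4: emit ID 'tmp' (now at pos=7)
pos=8: enter STRING mode
pos=8: emit STR "hi" (now at pos=12)
pos=12: enter COMMENT mode (saw '/*')
exit COMMENT mode (now at pos=20)
pos=21: emit ID 'z' (now at pos=22)
pos=23: enter STRING mode
pos=23: emit STR "a" (now at pos=26)
pos=27: enter STRING mode
pos=27: ERROR — unterminated string

Answer: 27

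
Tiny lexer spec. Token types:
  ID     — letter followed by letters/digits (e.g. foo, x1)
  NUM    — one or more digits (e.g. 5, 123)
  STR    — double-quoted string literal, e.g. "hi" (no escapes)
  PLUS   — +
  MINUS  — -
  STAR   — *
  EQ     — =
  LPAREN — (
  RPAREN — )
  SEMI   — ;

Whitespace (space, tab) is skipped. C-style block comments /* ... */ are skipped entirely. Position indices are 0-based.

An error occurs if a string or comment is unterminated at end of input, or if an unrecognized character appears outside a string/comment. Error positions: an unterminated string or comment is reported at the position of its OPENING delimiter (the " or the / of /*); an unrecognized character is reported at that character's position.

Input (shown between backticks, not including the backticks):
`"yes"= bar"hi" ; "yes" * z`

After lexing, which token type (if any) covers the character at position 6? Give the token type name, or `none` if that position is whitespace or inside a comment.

pos=0: enter STRING mode
pos=0: emit STR "yes" (now at pos=5)
pos=5: emit EQ '='
pos=7: emit ID 'bar' (now at pos=10)
pos=10: enter STRING mode
pos=10: emit STR "hi" (now at pos=14)
pos=15: emit SEMI ';'
pos=17: enter STRING mode
pos=17: emit STR "yes" (now at pos=22)
pos=23: emit STAR '*'
pos=25: emit ID 'z' (now at pos=26)
DONE. 8 tokens: [STR, EQ, ID, STR, SEMI, STR, STAR, ID]
Position 6: char is ' ' -> none

Answer: none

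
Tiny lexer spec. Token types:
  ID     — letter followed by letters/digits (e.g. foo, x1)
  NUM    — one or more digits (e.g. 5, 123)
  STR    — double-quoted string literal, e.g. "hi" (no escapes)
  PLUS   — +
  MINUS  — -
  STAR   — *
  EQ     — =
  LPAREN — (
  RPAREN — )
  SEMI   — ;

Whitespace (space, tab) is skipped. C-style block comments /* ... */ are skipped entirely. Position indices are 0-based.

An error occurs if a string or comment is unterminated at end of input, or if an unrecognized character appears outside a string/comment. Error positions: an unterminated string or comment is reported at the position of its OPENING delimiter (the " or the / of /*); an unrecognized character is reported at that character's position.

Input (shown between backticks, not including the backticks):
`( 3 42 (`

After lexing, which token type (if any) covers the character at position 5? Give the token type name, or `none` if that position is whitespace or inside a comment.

pos=0: emit LPAREN '('
pos=2: emit NUM '3' (now at pos=3)
pos=4: emit NUM '42' (now at pos=6)
pos=7: emit LPAREN '('
DONE. 4 tokens: [LPAREN, NUM, NUM, LPAREN]
Position 5: char is '2' -> NUM

Answer: NUM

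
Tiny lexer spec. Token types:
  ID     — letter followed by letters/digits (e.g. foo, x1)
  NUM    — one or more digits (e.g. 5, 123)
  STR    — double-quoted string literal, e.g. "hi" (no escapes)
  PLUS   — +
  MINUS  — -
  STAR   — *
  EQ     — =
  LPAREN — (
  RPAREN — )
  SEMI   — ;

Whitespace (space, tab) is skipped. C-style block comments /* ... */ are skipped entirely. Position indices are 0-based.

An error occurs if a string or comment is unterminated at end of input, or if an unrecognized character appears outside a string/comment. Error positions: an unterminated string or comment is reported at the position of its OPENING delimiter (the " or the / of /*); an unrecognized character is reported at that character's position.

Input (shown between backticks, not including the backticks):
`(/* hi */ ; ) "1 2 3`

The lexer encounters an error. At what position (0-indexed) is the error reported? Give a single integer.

pos=0: emit LPAREN '('
pos=1: enter COMMENT mode (saw '/*')
exit COMMENT mode (now at pos=9)
pos=10: emit SEMI ';'
pos=12: emit RPAREN ')'
pos=14: enter STRING mode
pos=14: ERROR — unterminated string

Answer: 14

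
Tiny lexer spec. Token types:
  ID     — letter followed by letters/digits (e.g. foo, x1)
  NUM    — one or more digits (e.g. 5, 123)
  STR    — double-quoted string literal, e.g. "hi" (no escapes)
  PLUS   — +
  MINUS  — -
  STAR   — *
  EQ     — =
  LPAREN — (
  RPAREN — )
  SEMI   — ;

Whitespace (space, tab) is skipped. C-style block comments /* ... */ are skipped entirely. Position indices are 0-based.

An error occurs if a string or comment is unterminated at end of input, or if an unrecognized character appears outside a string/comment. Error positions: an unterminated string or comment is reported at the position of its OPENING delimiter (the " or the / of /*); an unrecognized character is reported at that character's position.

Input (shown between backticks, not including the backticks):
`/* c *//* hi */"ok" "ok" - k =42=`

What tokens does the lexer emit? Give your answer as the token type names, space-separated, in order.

pos=0: enter COMMENT mode (saw '/*')
exit COMMENT mode (now at pos=7)
pos=7: enter COMMENT mode (saw '/*')
exit COMMENT mode (now at pos=15)
pos=15: enter STRING mode
pos=15: emit STR "ok" (now at pos=19)
pos=20: enter STRING mode
pos=20: emit STR "ok" (now at pos=24)
pos=25: emit MINUS '-'
pos=27: emit ID 'k' (now at pos=28)
pos=29: emit EQ '='
pos=30: emit NUM '42' (now at pos=32)
pos=32: emit EQ '='
DONE. 7 tokens: [STR, STR, MINUS, ID, EQ, NUM, EQ]

Answer: STR STR MINUS ID EQ NUM EQ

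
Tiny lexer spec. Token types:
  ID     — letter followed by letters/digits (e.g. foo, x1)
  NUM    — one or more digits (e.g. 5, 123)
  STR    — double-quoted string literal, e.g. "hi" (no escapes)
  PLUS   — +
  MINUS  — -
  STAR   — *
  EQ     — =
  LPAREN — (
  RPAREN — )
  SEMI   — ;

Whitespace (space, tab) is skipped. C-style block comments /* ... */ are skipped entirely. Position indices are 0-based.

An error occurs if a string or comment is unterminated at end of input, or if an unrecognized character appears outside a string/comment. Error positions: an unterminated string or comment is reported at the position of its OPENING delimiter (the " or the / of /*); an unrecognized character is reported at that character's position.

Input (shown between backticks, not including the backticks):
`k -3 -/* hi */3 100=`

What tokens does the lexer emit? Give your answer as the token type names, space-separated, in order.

pos=0: emit ID 'k' (now at pos=1)
pos=2: emit MINUS '-'
pos=3: emit NUM '3' (now at pos=4)
pos=5: emit MINUS '-'
pos=6: enter COMMENT mode (saw '/*')
exit COMMENT mode (now at pos=14)
pos=14: emit NUM '3' (now at pos=15)
pos=16: emit NUM '100' (now at pos=19)
pos=19: emit EQ '='
DONE. 7 tokens: [ID, MINUS, NUM, MINUS, NUM, NUM, EQ]

Answer: ID MINUS NUM MINUS NUM NUM EQ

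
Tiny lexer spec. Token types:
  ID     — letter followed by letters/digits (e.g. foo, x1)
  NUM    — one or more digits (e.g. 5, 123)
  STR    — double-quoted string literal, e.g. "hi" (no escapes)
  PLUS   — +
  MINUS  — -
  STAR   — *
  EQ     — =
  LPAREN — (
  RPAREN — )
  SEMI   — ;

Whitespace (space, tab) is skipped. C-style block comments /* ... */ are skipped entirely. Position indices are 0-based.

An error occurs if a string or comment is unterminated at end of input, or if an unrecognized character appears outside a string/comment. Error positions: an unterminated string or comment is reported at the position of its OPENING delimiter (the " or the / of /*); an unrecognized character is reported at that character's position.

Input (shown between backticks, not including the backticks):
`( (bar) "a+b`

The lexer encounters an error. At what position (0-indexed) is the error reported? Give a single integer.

pos=0: emit LPAREN '('
pos=2: emit LPAREN '('
pos=3: emit ID 'bar' (now at pos=6)
pos=6: emit RPAREN ')'
pos=8: enter STRING mode
pos=8: ERROR — unterminated string

Answer: 8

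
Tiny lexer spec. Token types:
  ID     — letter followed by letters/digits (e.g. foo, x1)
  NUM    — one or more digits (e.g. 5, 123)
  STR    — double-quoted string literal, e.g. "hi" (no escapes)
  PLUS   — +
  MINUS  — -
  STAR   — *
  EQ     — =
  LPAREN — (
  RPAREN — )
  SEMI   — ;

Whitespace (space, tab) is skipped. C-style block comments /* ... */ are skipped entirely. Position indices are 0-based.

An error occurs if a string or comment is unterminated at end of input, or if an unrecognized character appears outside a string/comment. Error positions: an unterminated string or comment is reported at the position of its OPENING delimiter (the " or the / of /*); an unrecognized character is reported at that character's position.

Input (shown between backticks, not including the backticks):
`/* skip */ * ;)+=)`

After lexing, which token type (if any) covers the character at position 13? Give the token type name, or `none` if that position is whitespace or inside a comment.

Answer: SEMI

Derivation:
pos=0: enter COMMENT mode (saw '/*')
exit COMMENT mode (now at pos=10)
pos=11: emit STAR '*'
pos=13: emit SEMI ';'
pos=14: emit RPAREN ')'
pos=15: emit PLUS '+'
pos=16: emit EQ '='
pos=17: emit RPAREN ')'
DONE. 6 tokens: [STAR, SEMI, RPAREN, PLUS, EQ, RPAREN]
Position 13: char is ';' -> SEMI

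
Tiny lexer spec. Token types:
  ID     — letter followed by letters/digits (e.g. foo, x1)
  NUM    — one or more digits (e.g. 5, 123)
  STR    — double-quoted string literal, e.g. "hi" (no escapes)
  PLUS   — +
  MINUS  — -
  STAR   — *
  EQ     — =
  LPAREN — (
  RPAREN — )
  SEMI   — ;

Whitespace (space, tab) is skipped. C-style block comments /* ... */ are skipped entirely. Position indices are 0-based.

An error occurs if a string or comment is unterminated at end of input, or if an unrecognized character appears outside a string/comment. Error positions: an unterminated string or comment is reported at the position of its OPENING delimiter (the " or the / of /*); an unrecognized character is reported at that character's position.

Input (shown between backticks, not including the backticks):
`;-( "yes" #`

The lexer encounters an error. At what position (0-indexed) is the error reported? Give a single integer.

Answer: 10

Derivation:
pos=0: emit SEMI ';'
pos=1: emit MINUS '-'
pos=2: emit LPAREN '('
pos=4: enter STRING mode
pos=4: emit STR "yes" (now at pos=9)
pos=10: ERROR — unrecognized char '#'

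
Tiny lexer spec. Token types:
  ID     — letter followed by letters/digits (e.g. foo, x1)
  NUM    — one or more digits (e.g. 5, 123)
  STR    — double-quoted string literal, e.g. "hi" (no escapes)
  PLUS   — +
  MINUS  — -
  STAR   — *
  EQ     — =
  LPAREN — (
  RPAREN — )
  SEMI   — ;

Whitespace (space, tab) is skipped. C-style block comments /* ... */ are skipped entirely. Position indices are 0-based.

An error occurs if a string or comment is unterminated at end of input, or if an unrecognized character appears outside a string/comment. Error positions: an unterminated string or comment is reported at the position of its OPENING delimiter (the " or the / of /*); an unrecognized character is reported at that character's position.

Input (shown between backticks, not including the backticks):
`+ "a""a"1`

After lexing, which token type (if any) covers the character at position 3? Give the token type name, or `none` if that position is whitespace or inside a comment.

pos=0: emit PLUS '+'
pos=2: enter STRING mode
pos=2: emit STR "a" (now at pos=5)
pos=5: enter STRING mode
pos=5: emit STR "a" (now at pos=8)
pos=8: emit NUM '1' (now at pos=9)
DONE. 4 tokens: [PLUS, STR, STR, NUM]
Position 3: char is 'a' -> STR

Answer: STR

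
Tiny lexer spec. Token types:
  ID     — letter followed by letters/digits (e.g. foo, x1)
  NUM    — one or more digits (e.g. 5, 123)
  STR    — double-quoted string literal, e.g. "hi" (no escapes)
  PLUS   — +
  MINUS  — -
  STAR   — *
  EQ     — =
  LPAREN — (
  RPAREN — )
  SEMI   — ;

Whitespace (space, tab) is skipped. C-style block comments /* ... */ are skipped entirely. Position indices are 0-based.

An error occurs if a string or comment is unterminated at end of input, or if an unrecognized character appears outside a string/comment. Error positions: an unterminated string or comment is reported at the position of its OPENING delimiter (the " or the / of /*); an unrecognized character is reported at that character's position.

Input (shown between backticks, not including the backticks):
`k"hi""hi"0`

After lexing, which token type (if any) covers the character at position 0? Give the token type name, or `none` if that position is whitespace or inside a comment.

pos=0: emit ID 'k' (now at pos=1)
pos=1: enter STRING mode
pos=1: emit STR "hi" (now at pos=5)
pos=5: enter STRING mode
pos=5: emit STR "hi" (now at pos=9)
pos=9: emit NUM '0' (now at pos=10)
DONE. 4 tokens: [ID, STR, STR, NUM]
Position 0: char is 'k' -> ID

Answer: ID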